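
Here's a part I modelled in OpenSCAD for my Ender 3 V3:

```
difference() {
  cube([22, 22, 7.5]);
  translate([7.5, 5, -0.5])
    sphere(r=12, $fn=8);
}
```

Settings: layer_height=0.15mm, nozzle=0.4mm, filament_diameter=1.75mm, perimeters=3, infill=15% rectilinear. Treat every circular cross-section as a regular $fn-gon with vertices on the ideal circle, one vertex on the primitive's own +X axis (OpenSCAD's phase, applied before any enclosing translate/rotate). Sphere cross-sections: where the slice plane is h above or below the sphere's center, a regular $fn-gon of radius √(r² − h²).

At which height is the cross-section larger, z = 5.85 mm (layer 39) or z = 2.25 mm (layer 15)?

Layer 39 (z = 5.85): the 22×22 cube contributes its full rectangle (area 484.00 mm²); the sphere at (7.5, 5): section is a regular 8-gon, circumradius = √(r²−h²) = √(12²−6.35²) = 10.182 (area = (8/2)·10.182²·sin(360°/8) = 293.24 mm²); After the difference (first − rest): starting from the 22×22 cube (484.00 mm²), the r=12 sphere at (7.5, 5) partially overlaps it — only the 221.17 mm² overlap (of its 293.24 mm²) is removed, clipping the outline — area = 262.83 mm². So its area = 262.83 mm². Layer 15 (z = 2.25): the cube (footprint 22×22) is included at this height (area 484.00 mm²); the r=12 sphere at (7.5, 5) contributes a regular 8-gon of circumradius √(12²−2.75²) = 11.681 (area = (8/2)·11.681²·sin(360°/8) = 385.90 mm²); Subtracting the remaining from the first: starting from the 22×22 cube (484.00 mm²), the r=12 sphere at (7.5, 5) partially overlaps it — only the 263.16 mm² overlap (of its 385.90 mm²) is removed, clipping the outline — area = 220.84 mm². So its area = 220.84 mm². Layer 39 is larger (262.83 vs 220.84 mm²).

layer 39 (z = 5.85 mm)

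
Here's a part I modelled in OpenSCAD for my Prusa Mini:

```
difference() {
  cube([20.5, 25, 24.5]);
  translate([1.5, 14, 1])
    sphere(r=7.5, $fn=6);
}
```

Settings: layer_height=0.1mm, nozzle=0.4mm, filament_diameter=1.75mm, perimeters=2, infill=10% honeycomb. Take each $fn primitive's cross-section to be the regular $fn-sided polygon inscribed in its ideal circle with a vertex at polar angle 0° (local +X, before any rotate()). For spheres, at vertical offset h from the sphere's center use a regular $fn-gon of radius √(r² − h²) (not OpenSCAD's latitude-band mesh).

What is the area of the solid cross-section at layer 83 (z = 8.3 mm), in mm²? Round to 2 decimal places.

504.89 mm²

At z = 8.3 mm: the 20.5×25 cube contributes its full rectangle (area 512.50 mm²); the r=7.5 sphere at (1.5, 14) contributes a regular 6-gon of circumradius √(7.5²−7.3²) = 1.720 (area = (6/2)·1.720²·sin(360°/6) = 7.69 mm²); After the difference (first − rest): starting from the 20.5×25 cube (512.50 mm²), the r=7.5 sphere at (1.5, 14) partially overlaps it — only the 7.61 mm² overlap (of its 7.69 mm²) is removed, clipping the outline — area = 504.89 mm². Overall, the cross-section is a single solid region. Net area = 504.89 mm².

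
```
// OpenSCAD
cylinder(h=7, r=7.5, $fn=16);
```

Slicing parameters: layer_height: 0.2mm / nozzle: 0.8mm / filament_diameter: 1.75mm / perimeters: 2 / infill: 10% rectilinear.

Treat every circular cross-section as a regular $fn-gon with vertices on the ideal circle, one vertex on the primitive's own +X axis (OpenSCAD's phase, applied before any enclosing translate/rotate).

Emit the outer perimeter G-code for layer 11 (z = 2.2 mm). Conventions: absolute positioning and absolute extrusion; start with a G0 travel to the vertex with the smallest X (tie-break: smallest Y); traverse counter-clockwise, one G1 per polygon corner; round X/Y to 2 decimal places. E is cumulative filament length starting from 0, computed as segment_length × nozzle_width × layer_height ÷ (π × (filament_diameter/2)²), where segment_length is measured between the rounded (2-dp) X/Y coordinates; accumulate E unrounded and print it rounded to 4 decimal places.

At z = 2.2 mm: the cylinder: section is a regular 16-gon, circumradius r=7.5. The outline is a single polygon with 16 vertices. Extrusion per mm of travel: 0.8 × 0.2 / (π × 0.875²) = 0.066520. Accumulating E over each segment gives final E = 3.1143.

G0 X-7.50 Y0.00 Z2.20
G1 X-6.93 Y-2.87 E0.1946
G1 X-5.30 Y-5.30 E0.3893
G1 X-2.87 Y-6.93 E0.5839
G1 X0.00 Y-7.50 E0.7786
G1 X2.87 Y-6.93 E0.9732
G1 X5.30 Y-5.30 E1.1679
G1 X6.93 Y-2.87 E1.3625
G1 X7.50 Y0.00 E1.5571
G1 X6.93 Y2.87 E1.7518
G1 X5.30 Y5.30 E1.9464
G1 X2.87 Y6.93 E2.1411
G1 X0.00 Y7.50 E2.3357
G1 X-2.87 Y6.93 E2.5303
G1 X-5.30 Y5.30 E2.7250
G1 X-6.93 Y2.87 E2.9196
G1 X-7.50 Y0.00 E3.1143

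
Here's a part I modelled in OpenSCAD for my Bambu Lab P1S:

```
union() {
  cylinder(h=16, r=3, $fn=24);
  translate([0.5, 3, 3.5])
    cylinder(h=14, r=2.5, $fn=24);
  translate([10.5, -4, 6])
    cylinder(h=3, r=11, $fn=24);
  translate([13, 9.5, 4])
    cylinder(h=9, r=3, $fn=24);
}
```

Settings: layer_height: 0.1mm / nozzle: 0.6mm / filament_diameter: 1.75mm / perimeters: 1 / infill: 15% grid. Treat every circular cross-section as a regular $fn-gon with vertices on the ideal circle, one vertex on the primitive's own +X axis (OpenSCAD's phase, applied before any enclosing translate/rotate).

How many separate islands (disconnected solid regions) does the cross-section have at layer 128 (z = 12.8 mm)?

At z = 12.8 mm: the r=3 cylinder gives a regular 24-gon of circumradius 3 (constant along its height); the r=2.5 cylinder at (0.5, 3) contributes a regular 24-gon of circumradius 2.5; the cylinder at (10.5, -4) does not reach this height (z outside [6, 9]); the r=3 cylinder at (13, 9.5) contributes a regular 24-gon of circumradius 3; Combining (union): the regions partially overlap (shared area 7.69 mm²), so overlapping operands fuse into one piece — 2 connected regions. Overall, the cross-section has 2 separate islands. Island count = 2.

2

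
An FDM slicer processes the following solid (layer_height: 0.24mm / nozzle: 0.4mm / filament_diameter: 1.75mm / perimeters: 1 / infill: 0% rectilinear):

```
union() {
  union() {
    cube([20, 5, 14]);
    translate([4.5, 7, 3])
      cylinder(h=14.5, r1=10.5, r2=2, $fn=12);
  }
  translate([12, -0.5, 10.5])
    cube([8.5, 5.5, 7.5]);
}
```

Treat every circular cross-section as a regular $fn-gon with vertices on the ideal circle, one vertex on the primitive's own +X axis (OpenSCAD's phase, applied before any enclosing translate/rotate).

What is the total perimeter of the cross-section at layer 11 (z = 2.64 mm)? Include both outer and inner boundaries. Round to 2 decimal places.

50.00 mm

At z = 2.64 mm: the cube (footprint 20×5) is included at this height (perimeter 50.00 mm); the cone at (4.5, 7) is absent (z outside [3, 17.5]); Merging all regions: only the 20×5 cube is present, so the union is just that shape — boundary = 50.00 mm; the cube at (12, -0.5) is not intersected at this z (z outside [10.5, 18]); Taking the union: only the result so far is present, so the union is just that shape — boundary = 50.00 mm. Overall, the cross-section is a single solid region. Total boundary length (outer) = 50.00 mm.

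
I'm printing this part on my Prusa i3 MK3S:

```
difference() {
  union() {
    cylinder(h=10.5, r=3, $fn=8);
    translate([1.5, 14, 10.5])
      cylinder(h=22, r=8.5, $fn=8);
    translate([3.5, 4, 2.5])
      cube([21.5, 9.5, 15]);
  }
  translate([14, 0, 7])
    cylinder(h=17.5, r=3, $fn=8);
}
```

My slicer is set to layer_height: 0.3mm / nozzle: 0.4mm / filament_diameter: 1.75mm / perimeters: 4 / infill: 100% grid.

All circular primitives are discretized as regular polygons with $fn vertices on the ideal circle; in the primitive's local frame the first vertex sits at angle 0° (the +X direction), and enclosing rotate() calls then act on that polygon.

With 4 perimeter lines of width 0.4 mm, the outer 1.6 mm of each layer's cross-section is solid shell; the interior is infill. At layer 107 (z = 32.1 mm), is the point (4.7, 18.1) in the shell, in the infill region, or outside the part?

infill

At z = 32.1 mm: the cylinder is not intersected at this z (z outside [0, 10.5]); the r=8.5 cylinder at (1.5, 14) contributes a regular 8-gon of circumradius 8.5; the cube at (3.5, 4) is not intersected at this z (z outside [2.5, 17.5]); Merging all regions: only the r=8.5 cylinder at (1.5, 14) is present, so the union is just that shape — 1 connected region; the cylinder at (14, 0) is not intersected at this z (z outside [7, 24.5]); Subtracting the remaining from the first: none of the subtracted shapes is present at this height, so the result so far is unchanged — 1 connected region. Overall, the cross-section is a single solid region. The nearest boundary edge runs (7.51, 20.01)→(1.50, 22.50); distance from the point to it = 2.84 mm. The point is inside the cross-section and 2.84 mm from the nearest boundary — more than the 1.6 mm shell width (4 × 0.4), so it's in the infill interior.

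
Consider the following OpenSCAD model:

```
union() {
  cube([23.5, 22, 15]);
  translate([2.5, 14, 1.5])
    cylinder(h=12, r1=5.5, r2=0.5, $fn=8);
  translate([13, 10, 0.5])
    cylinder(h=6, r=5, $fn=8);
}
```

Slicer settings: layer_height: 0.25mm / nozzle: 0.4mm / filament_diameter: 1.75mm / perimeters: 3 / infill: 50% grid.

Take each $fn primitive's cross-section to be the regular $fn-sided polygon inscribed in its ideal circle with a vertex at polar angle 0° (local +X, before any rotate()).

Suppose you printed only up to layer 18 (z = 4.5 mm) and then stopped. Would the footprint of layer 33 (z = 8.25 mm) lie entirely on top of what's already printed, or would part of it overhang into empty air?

entirely on top

Compare the two slices. At z = 4.5: the 23.5×22 cube contributes its full rectangle (area 517.00 mm²); the cone at (2.5, 14) contributes a regular 8-gon of circumradius 4.250 (interpolated between r1=5.5 and r2=0.5 at t=0.250) (area = (8/2)·4.250²·sin(360°/8) = 51.09 mm²); the r=5 cylinder at (13, 10) contributes a regular 8-gon of circumradius 5 (area = (8/2)·5.000²·sin(360°/8) = 70.71 mm²); Combining (union): the regions partially overlap — summed areas 638.80 mm² minus the doubly-counted overlap 114.92 mm² gives 523.88 mm² — area = 523.88 mm². At z = 8.25: the cube is present — its section is the full 23.5×22 rectangle (area 517.00 mm²); the cone at (2.5, 14): at t=0.562 of its height the radius interpolates to r₁+(r₂−r₁)t = 2.688, giving a regular 8-gon of that circumradius (area = (8/2)·2.688²·sin(360°/8) = 20.43 mm²); the cylinder at (13, 10) is not intersected at this z (z outside [0.5, 6.5]); Merging all regions: the regions partially overlap — summed areas 537.43 mm² minus the doubly-counted overlap 20.34 mm² gives 517.08 mm² — area = 517.08 mm². Checking containment: the cross-section at z = 8.25 is a subset of the cross-section at z = 4.5.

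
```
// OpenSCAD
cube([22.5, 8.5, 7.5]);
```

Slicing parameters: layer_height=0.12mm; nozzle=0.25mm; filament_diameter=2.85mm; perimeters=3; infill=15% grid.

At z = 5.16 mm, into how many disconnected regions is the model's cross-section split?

1

At z = 5.16 mm: the cube (footprint 22.5×8.5) is included at this height. The result has 1 disconnected region.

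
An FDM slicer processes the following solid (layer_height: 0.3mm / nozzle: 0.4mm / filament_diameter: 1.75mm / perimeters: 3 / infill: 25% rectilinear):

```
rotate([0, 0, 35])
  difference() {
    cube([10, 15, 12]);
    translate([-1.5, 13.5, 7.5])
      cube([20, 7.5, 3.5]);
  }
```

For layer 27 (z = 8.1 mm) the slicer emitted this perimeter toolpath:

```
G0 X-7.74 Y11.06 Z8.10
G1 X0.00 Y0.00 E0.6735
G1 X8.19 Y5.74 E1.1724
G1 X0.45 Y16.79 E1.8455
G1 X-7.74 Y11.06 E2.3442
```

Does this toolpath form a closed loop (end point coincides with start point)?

Start point (G0): (-7.74, 11.06). End point (last G1): the path returns to the start — closed.

yes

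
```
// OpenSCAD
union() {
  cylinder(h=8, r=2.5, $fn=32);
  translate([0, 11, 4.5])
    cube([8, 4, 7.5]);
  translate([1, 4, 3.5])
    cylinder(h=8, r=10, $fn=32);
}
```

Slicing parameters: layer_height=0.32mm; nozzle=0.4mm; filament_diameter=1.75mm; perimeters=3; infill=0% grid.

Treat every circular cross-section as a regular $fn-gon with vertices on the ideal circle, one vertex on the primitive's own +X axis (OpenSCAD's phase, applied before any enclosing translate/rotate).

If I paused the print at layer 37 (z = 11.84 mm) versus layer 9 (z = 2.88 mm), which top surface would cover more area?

Layer 37 (z = 11.84): the cylinder does not reach this height (z outside [0, 8]); the 8×4 cube at (0, 11) contributes its full rectangle (area 32.00 mm²); the cylinder at (1, 4) is not intersected at this z (z outside [3.5, 11.5]); Merging all regions: only the 8×4 cube at (0, 11) is present, so the union is just that shape — area = 32.00 mm². So its area = 32.00 mm². Layer 9 (z = 2.88): the cylinder: section is a regular 32-gon, circumradius r=2.5 (area = (32/2)·2.500²·sin(360°/32) = 19.51 mm²); the cube at (0, 11) is not intersected at this z (z outside [4.5, 12]); the cylinder at (1, 4) does not reach this height (z outside [3.5, 11.5]); Combining (union): only the r=2.5 cylinder is present, so the union is just that shape — area = 19.51 mm². So its area = 19.51 mm². Layer 37 is larger (32.00 vs 19.51 mm²).

layer 37 (z = 11.84 mm)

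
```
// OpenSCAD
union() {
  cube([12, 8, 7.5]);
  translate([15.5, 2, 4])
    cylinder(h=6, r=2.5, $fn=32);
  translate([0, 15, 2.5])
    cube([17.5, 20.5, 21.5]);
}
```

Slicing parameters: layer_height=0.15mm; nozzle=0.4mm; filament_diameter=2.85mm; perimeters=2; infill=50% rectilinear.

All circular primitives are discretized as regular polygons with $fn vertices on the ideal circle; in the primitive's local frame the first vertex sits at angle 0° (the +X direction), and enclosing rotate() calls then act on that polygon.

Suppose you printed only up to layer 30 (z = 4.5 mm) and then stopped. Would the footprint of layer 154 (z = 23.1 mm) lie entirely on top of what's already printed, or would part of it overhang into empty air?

entirely on top

Compare the two slices. At z = 4.5: the cube is present — its section is the full 12×8 rectangle (area 96.00 mm²); the cylinder at (15.5, 2): section is a regular 32-gon, circumradius r=2.5 (area = (32/2)·2.500²·sin(360°/32) = 19.51 mm²); the cube at (0, 15) (footprint 17.5×20.5) is included at this height (area 358.75 mm²); Taking the union: the 3 present regions are separate (no shared area or edge), so areas and boundary lengths simply add and each stays a separate island — area = 474.26 mm². At z = 23.1: the cube is not intersected at this z (z outside [0, 7.5]); the cylinder at (15.5, 2) is absent (z outside [4, 10]); the cube at (0, 15) is present — its section is the full 17.5×20.5 rectangle (area 358.75 mm²); Taking the union: only the 17.5×20.5 cube at (0, 15) is present, so the union is just that shape — area = 358.75 mm². Checking containment: the cross-section at z = 23.1 is a subset of the cross-section at z = 4.5.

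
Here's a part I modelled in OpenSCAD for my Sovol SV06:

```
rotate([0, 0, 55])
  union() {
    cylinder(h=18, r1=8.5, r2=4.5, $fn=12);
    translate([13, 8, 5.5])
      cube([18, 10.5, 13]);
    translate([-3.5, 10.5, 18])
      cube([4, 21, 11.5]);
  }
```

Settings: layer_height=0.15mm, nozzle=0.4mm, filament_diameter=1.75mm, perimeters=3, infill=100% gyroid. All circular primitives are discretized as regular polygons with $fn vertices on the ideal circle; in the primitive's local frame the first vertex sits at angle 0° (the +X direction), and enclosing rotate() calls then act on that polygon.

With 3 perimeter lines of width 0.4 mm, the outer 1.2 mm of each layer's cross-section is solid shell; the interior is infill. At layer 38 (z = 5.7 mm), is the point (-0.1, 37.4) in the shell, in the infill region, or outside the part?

outside

At z = 5.7 mm: the cone: at t=0.317 of its height the radius interpolates to r₁+(r₂−r₁)t = 7.233, giving a regular 12-gon of that circumradius; the 18×10.5 cube at (13, 8) contributes its full rectangle; the cube at (-3.5, 10.5) is not intersected at this z (z outside [18, 29.5]); Merging all regions: the 2 present regions are separate (no shared area or edge), so areas and boundary lengths simply add and each stays a separate island — 2 connected regions; (whole slice rotated 55° about Z — lengths, areas and connectivity unchanged). Overall, the cross-section has 2 separate islands. Undo the 55° rotation: the query point maps to (30.579, 21.534) in the un-rotated model frame. The nearest boundary edge runs (13.00, 18.50)→(31.00, 18.50); distance from the point to it = 3.03 mm. The point is not inside any of the regions above, so it lies outside the cross-section (3.03 mm from the nearest boundary).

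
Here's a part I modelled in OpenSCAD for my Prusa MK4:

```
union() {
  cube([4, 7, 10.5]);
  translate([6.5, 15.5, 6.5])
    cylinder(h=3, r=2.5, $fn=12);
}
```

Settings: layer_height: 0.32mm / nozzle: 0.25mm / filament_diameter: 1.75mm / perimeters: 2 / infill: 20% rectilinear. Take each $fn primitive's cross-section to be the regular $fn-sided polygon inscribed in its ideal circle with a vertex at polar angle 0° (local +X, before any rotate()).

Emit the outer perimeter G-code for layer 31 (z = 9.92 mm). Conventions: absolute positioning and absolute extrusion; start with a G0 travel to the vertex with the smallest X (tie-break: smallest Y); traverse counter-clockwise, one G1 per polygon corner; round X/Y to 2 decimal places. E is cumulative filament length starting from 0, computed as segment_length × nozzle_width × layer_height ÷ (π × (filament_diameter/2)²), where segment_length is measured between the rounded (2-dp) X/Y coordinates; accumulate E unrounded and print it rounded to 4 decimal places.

At z = 9.92 mm: the cube is present — its section is the full 4×7 rectangle; the cylinder at (6.5, 15.5) is not intersected at this z (z outside [6.5, 9.5]); Merging all regions: only the 4×7 cube is present, so the union is just that shape — 1 connected region. The outline is a single polygon with 4 vertices. Extrusion per mm of travel: 0.25 × 0.32 / (π × 0.875²) = 0.033260. Accumulating E over each segment gives final E = 0.7317.

G0 X0.00 Y0.00 Z9.92
G1 X4.00 Y0.00 E0.1330
G1 X4.00 Y7.00 E0.3659
G1 X0.00 Y7.00 E0.4989
G1 X0.00 Y0.00 E0.7317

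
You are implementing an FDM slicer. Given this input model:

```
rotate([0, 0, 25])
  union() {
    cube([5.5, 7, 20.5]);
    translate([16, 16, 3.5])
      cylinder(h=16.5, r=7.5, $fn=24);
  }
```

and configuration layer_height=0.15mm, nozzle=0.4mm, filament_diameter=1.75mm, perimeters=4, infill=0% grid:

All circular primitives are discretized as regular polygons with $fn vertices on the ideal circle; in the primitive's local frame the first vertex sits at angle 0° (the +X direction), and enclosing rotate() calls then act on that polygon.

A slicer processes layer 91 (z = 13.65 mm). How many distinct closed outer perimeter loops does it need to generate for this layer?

2

At z = 13.65 mm: the cube (footprint 5.5×7) is included at this height; the r=7.5 cylinder at (16, 16) contributes a regular 24-gon of circumradius 7.5; Taking the union: the 2 present regions are separate (no shared area or edge), so areas and boundary lengths simply add and each stays a separate island — 2 connected regions; (rotated 25° about Z; rotation is an isometry so areas/perimeters/island counts are preserved). The result has 2 disconnected regions.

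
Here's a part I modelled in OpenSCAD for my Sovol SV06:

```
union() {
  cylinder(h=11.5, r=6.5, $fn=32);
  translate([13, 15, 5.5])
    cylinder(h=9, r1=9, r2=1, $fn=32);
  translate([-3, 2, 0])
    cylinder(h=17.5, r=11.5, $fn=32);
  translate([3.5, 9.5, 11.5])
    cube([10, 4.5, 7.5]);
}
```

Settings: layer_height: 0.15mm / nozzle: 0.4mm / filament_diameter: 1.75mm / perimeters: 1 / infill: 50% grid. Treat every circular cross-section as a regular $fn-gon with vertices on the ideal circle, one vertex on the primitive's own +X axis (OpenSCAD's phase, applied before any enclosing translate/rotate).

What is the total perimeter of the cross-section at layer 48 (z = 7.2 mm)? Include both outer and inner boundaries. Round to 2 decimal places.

At z = 7.2 mm: the r=6.5 cylinder contributes a regular 32-gon of circumradius 6.5 (perimeter = 2·32·6.500·sin(180°/32) = 40.78 mm); the cone at (13, 15) contributes a regular 32-gon of circumradius 7.489 (interpolated between r1=9 and r2=1 at t=0.189) (perimeter = 2·32·7.489·sin(180°/32) = 46.98 mm); the r=11.5 cylinder at (-3, 2) contributes a regular 32-gon of circumradius 11.5 (perimeter = 2·32·11.500·sin(180°/32) = 72.14 mm); the cube at (3.5, 9.5) is absent (z outside [11.5, 19]); Combining (union): the regions partially overlap (shared area 131.88 mm²), so the edge portions inside another operand are dropped and the merged outline is re-measured after clipping — boundary = 119.12 mm. Overall, the cross-section has 2 separate islands. Total boundary length (outer) = 119.12 mm.

119.12 mm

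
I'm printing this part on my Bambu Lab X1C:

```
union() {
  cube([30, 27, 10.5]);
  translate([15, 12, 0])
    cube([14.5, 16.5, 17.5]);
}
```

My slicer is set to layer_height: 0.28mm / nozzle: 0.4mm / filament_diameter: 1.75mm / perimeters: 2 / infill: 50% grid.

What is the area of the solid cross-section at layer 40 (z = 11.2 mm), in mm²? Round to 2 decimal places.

239.25 mm²

At z = 11.2 mm: the cube does not reach this height (z outside [0, 10.5]); the 14.5×16.5 cube at (15, 12) contributes its full rectangle (area 239.25 mm²); Merging all regions: only the 14.5×16.5 cube at (15, 12) is present, so the union is just that shape — area = 239.25 mm². Overall, the cross-section is a single solid region. Net area = 239.25 mm².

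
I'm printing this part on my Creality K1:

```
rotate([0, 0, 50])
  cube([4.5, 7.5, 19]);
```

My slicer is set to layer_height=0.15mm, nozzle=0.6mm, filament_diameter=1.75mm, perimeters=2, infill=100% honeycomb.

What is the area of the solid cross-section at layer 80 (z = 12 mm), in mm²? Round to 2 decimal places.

33.75 mm²

At z = 12 mm: the cube (footprint 4.5×7.5) is included at this height (area 33.75 mm²); (whole slice rotated 50° about Z — lengths, areas and connectivity unchanged). Overall, the cross-section is a single solid region. Net area = 33.75 mm².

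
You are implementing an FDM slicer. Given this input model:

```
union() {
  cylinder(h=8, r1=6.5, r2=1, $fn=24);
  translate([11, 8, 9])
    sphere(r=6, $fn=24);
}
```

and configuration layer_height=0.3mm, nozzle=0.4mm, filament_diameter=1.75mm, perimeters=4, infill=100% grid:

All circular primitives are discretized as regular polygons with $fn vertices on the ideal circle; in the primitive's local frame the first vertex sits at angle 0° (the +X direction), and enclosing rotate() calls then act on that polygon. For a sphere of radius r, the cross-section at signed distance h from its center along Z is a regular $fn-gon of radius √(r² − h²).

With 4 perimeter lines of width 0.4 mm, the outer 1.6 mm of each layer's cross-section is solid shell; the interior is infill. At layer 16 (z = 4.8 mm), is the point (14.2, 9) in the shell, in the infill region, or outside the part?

shell

At z = 4.8 mm: the cone contributes a regular 24-gon of circumradius 3.200 (interpolated between r1=6.5 and r2=1 at t=0.600); the r=6 sphere at (11, 8) slices to a regular 24-gon of circumradius 4.285 (√(r²−h²) with h=4.2 from center); Taking the union: the 2 present regions are separate (no shared area or edge), so areas and boundary lengths simply add and each stays a separate island — 2 connected regions. Overall, the cross-section has 2 separate islands. The nearest boundary edge runs (14.71, 10.14)→(15.14, 9.11); distance from the point to it = 0.91 mm. (Shell/infill is judged within the island containing the point — the largest one.) The point is inside the cross-section, 0.91 mm from the nearest boundary — within the 1.6 mm shell band (4 × 0.4).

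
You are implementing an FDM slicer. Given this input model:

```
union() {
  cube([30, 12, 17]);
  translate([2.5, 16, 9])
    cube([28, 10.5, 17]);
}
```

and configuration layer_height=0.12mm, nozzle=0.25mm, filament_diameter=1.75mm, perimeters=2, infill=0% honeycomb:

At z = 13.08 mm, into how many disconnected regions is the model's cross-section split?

2

At z = 13.08 mm: the 30×12 cube contributes its full rectangle; the cube at (2.5, 16) (footprint 28×10.5) is included at this height; Taking the union: the 2 present regions are separate (no shared area or edge), so areas and boundary lengths simply add and each stays a separate island — 2 connected regions. The result has 2 disconnected regions.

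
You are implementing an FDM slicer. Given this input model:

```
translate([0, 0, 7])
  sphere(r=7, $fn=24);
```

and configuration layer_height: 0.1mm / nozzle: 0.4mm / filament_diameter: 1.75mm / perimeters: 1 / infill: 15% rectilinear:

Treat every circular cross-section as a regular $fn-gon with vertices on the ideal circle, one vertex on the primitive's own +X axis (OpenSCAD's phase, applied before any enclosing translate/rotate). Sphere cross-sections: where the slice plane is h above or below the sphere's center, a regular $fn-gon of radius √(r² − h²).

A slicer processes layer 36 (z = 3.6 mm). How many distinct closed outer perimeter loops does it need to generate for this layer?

1

At z = 3.6 mm: the sphere: section is a regular 24-gon, circumradius = √(r²−h²) = √(7²−3.4²) = 6.119. The result has 1 disconnected region.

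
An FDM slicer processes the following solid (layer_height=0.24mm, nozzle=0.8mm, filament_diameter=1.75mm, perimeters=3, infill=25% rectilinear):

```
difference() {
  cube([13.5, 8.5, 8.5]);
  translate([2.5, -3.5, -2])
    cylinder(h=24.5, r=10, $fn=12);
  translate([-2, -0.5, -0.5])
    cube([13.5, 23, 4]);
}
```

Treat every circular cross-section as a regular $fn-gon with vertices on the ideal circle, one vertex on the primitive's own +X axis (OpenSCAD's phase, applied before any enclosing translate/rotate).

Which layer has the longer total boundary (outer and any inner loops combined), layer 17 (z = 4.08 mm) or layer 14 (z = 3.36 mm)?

layer 17 (z = 4.08 mm)

Layer 17 (z = 4.08): the cube is present — its section is the full 13.5×8.5 rectangle (perimeter 44.00 mm); the cylinder at (2.5, -3.5): section is a regular 12-gon, circumradius r=10 (perimeter = 2·12·10.000·sin(180°/12) = 62.12 mm); the cube at (-2, -0.5) is absent (z outside [-0.5, 3.5]); After the difference (first − rest): starting from the 13.5×8.5 cube, the r=10 cylinder at (2.5, -3.5) partially overlaps it — only the 57.05 mm² overlap (of its 300.00 mm²) is removed, clipping the outline — boundary = 41.10 mm. So its perimeter = 41.10 mm. Layer 14 (z = 3.36): the cube is present — its section is the full 13.5×8.5 rectangle (perimeter 44.00 mm); the r=10 cylinder at (2.5, -3.5) gives a regular 12-gon of circumradius 10 (constant along its height) (perimeter = 2·12·10.000·sin(180°/12) = 62.12 mm); the cube at (-2, -0.5) is present — its section is the full 13.5×23 rectangle (perimeter 73.00 mm); Subtracting the remaining from the first: starting from the 13.5×8.5 cube, the r=10 cylinder at (2.5, -3.5) partially overlaps it — only the 57.05 mm² overlap (of its 300.00 mm²) is removed, clipping the outline; the 13.5×23 cube at (-2, -0.5) partially overlaps it — only the 40.70 mm² overlap (of its 310.50 mm²) is removed, clipping the outline — boundary = 20.95 mm. So its perimeter = 20.95 mm. Layer 17 is larger (41.10 vs 20.95 mm).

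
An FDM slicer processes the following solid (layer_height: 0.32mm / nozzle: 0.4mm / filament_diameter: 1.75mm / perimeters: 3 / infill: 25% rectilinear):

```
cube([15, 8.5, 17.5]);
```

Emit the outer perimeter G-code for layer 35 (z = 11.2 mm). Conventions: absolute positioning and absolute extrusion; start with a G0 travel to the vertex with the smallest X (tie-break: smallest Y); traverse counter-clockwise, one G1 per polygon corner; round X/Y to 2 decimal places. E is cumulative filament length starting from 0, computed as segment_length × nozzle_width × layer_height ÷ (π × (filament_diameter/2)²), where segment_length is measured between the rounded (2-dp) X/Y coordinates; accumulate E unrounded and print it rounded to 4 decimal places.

G0 X0.00 Y0.00 Z11.20
G1 X15.00 Y0.00 E0.7982
G1 X15.00 Y8.50 E1.2506
G1 X0.00 Y8.50 E2.0488
G1 X0.00 Y0.00 E2.5012

At z = 11.2 mm: the 15×8.5 cube contributes its full rectangle. The outline is a single polygon with 4 vertices. Extrusion per mm of travel: 0.4 × 0.32 / (π × 0.875²) = 0.053216. Accumulating E over each segment gives final E = 2.5012.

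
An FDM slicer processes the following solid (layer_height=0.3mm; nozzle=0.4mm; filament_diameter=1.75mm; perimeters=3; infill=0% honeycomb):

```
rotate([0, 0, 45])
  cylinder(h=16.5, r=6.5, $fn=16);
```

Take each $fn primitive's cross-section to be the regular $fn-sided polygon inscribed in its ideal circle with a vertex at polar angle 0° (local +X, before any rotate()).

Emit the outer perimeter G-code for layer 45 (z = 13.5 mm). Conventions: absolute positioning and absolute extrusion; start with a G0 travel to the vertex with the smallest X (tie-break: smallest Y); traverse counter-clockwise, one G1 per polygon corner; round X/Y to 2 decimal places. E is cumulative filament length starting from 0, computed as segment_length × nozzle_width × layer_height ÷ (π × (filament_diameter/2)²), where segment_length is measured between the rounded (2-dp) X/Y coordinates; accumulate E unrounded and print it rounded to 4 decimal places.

G0 X-6.50 Y0.00 Z13.50
G1 X-6.01 Y-2.49 E0.1266
G1 X-4.60 Y-4.60 E0.2532
G1 X-2.49 Y-6.01 E0.3798
G1 X0.00 Y-6.50 E0.5064
G1 X2.49 Y-6.01 E0.6330
G1 X4.60 Y-4.60 E0.7597
G1 X6.01 Y-2.49 E0.8863
G1 X6.50 Y0.00 E1.0129
G1 X6.01 Y2.49 E1.1395
G1 X4.60 Y4.60 E1.2661
G1 X2.49 Y6.01 E1.3927
G1 X0.00 Y6.50 E1.5193
G1 X-2.49 Y6.01 E1.6459
G1 X-4.60 Y4.60 E1.7725
G1 X-6.01 Y2.49 E1.8991
G1 X-6.50 Y0.00 E2.0257

At z = 13.5 mm: the cylinder: section is a regular 16-gon, circumradius r=6.5; (whole slice rotated 45° about Z — lengths, areas and connectivity unchanged). The outline is a single polygon with 16 vertices. Extrusion per mm of travel: 0.4 × 0.3 / (π × 0.875²) = 0.049890. Accumulating E over each segment gives final E = 2.0257.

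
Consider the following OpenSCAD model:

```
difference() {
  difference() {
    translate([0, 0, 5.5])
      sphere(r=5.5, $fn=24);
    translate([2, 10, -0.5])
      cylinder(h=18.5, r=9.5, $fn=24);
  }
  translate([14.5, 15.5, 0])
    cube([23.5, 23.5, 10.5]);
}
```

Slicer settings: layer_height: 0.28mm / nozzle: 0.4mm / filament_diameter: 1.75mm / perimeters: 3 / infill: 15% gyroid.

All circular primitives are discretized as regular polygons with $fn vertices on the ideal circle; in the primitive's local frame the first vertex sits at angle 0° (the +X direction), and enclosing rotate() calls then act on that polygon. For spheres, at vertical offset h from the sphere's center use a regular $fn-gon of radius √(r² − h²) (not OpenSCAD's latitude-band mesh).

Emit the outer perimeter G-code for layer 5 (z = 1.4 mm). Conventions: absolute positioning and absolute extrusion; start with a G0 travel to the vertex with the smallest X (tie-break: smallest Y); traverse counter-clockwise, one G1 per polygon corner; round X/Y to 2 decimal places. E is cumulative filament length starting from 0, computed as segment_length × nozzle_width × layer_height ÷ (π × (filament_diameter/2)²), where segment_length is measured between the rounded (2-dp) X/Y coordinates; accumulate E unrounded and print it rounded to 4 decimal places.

At z = 1.4 mm: the r=5.5 sphere contributes a regular 24-gon of circumradius √(5.5²−4.1²) = 3.666; the r=9.5 cylinder at (2, 10) gives a regular 24-gon of circumradius 9.5 (constant along its height); Taking the first minus the rest: starting from the r=5.5 sphere, the r=9.5 cylinder at (2, 10) partially overlaps it — only the 13.91 mm² overlap (of its 280.30 mm²) is removed, clipping the outline — 1 connected region; the cube at (14.5, 15.5) is present — its section is the full 23.5×23.5 rectangle; After the difference (first − rest): starting from the result so far, the 23.5×23.5 cube at (14.5, 15.5) misses the remaining region (no effect) — 1 connected region. The outline is a single polygon with 20 vertices. Extrusion per mm of travel: 0.4 × 0.28 / (π × 0.875²) = 0.046564. Accumulating E over each segment gives final E = 0.9890.

G0 X-3.67 Y0.00 Z1.40
G1 X-3.54 Y-0.95 E0.0446
G1 X-3.17 Y-1.83 E0.0891
G1 X-2.59 Y-2.59 E0.1336
G1 X-1.83 Y-3.17 E0.1781
G1 X-0.95 Y-3.54 E0.2226
G1 X0.00 Y-3.67 E0.2672
G1 X0.95 Y-3.54 E0.3119
G1 X1.83 Y-3.17 E0.3563
G1 X2.59 Y-2.59 E0.4008
G1 X3.17 Y-1.83 E0.4454
G1 X3.54 Y-0.95 E0.4898
G1 X3.67 Y0.00 E0.5345
G1 X3.57 Y0.71 E0.5679
G1 X2.00 Y0.50 E0.6416
G1 X-0.46 Y0.82 E0.7571
G1 X-2.75 Y1.77 E0.8726
G1 X-3.05 Y2.00 E0.8902
G1 X-3.17 Y1.83 E0.8999
G1 X-3.54 Y0.95 E0.9443
G1 X-3.67 Y0.00 E0.9890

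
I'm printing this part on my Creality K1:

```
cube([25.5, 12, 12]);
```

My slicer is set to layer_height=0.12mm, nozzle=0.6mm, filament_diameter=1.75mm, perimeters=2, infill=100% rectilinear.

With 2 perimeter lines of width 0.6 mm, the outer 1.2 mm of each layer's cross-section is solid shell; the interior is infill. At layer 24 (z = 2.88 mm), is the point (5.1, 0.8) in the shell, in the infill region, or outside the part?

At z = 2.88 mm: the cube is present — its section is the full 25.5×12 rectangle. Overall, the cross-section is a single solid region. The nearest boundary edge runs (0.00, 0.00)→(25.50, 0.00); distance from the point to it = 0.80 mm. The point is inside the cross-section, 0.80 mm from the nearest boundary — within the 1.2 mm shell band (2 × 0.6).

shell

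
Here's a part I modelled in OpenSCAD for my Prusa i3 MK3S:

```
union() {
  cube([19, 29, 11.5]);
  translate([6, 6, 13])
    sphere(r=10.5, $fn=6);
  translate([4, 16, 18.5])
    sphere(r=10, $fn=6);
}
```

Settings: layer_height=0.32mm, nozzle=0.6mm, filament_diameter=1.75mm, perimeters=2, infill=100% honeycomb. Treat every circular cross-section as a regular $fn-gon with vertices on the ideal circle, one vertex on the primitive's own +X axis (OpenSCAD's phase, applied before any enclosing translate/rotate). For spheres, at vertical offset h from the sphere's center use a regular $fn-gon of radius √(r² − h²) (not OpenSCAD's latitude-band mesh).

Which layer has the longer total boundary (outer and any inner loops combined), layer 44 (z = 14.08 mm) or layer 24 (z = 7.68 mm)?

Layer 44 (z = 14.08): the cube does not reach this height (z outside [0, 11.5]); the r=10.5 sphere at (6, 6) slices to a regular 6-gon of circumradius 10.444 (√(r²−h²) with h=1.08 from center) (perimeter = 2·6·10.444·sin(180°/6) = 62.67 mm); the r=10 sphere at (4, 16) slices to a regular 6-gon of circumradius 8.970 (√(r²−h²) with h=4.42 from center) (perimeter = 2·6·8.970·sin(180°/6) = 53.82 mm); Merging all regions: the regions partially overlap (shared area 75.61 mm²), so the edge portions inside another operand are dropped and the merged outline is re-measured after clipping — boundary = 81.34 mm. So its perimeter = 81.34 mm. Layer 24 (z = 7.68): the cube (footprint 19×29) is included at this height (perimeter 96.00 mm); the r=10.5 sphere at (6, 6) slices to a regular 6-gon of circumradius 9.052 (√(r²−h²) with h=5.32 from center) (perimeter = 2·6·9.052·sin(180°/6) = 54.31 mm); the sphere at (4, 16) does not reach this height (|z−center|=10.820 > r=10); Merging all regions: the regions partially overlap (shared area 178.16 mm²), so the edge portions inside another operand are dropped and the merged outline is re-measured after clipping — boundary = 99.76 mm. So its perimeter = 99.76 mm. Layer 24 is larger (99.76 vs 81.34 mm).

layer 24 (z = 7.68 mm)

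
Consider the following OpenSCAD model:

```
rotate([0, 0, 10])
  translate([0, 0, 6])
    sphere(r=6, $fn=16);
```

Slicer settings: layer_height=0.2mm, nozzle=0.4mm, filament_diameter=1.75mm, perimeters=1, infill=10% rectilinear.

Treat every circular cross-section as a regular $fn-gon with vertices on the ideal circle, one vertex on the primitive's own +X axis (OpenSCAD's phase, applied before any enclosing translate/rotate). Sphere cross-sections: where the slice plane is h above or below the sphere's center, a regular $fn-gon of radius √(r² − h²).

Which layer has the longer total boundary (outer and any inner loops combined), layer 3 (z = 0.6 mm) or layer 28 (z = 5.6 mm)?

Layer 3 (z = 0.6): the r=6 sphere slices to a regular 16-gon of circumradius 2.615 (√(r²−h²) with h=5.4 from center) (perimeter = 2·16·2.615·sin(180°/16) = 16.33 mm); (rotated 10° about Z; rotation is an isometry so areas/perimeters/island counts are preserved). So its perimeter = 16.33 mm. Layer 28 (z = 5.6): the sphere: section is a regular 16-gon, circumradius = √(r²−h²) = √(6²−0.4²) = 5.987 (perimeter = 2·16·5.987·sin(180°/16) = 37.37 mm); (rotated 10° about Z; rotation is an isometry so areas/perimeters/island counts are preserved). So its perimeter = 37.37 mm. Layer 28 is larger (37.37 vs 16.33 mm).

layer 28 (z = 5.6 mm)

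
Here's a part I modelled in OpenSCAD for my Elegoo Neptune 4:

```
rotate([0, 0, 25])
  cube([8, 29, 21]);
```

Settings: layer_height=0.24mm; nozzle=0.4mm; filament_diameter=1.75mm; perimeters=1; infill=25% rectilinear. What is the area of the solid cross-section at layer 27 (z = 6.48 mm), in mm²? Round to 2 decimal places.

232.00 mm²

At z = 6.48 mm: the 8×29 cube contributes its full rectangle (area 232.00 mm²); (rotated 25° about Z; rotation is an isometry so areas/perimeters/island counts are preserved). Overall, the cross-section is a single solid region. Net area = 232.00 mm².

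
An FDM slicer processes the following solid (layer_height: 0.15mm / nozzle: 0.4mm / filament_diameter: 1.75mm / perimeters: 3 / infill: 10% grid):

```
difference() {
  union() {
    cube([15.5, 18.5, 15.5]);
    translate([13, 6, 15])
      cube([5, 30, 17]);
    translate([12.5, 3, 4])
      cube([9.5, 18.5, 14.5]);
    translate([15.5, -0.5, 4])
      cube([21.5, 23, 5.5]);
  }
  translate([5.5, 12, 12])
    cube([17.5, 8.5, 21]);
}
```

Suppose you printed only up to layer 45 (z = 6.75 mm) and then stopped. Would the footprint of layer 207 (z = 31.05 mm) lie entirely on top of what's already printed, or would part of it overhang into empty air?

part overhangs

Compare the two slices. At z = 6.75: the 15.5×18.5 cube contributes its full rectangle (area 286.75 mm²); the cube at (13, 6) is not intersected at this z (z outside [15, 32]); the cube at (12.5, 3) (footprint 9.5×18.5) is included at this height (area 175.75 mm²); the cube at (15.5, -0.5) is present — its section is the full 21.5×23 rectangle (area 494.50 mm²); Combining (union): the regions partially overlap — summed areas 957.00 mm² minus the doubly-counted overlap 166.75 mm² gives 790.25 mm² — area = 790.25 mm²; the cube at (5.5, 12) is absent (z outside [12, 33]); Subtracting the remaining from the first: none of the subtracted shapes is present at this height, so that combined region is unchanged — area = 790.25 mm². At z = 31.05: the cube does not reach this height (z outside [0, 15.5]); the 5×30 cube at (13, 6) contributes its full rectangle (area 150.00 mm²); the cube at (12.5, 3) is not intersected at this z (z outside [4, 18.5]); the cube at (15.5, -0.5) does not reach this height (z outside [4, 9.5]); Merging all regions: only the 5×30 cube at (13, 6) is present, so the union is just that shape — area = 150.00 mm²; the 17.5×8.5 cube at (5.5, 12) contributes its full rectangle (area 148.75 mm²); Subtracting the remaining from the first: starting from the result so far (150.00 mm²), the 17.5×8.5 cube at (5.5, 12) partially overlaps it — only the 42.50 mm² overlap (of its 148.75 mm²) is removed, clipping the outline — area = 107.50 mm². Checking containment: at z = 31.05 the cross-section extends beyond the z = 6.75 cross-section by about 70.00 mm².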